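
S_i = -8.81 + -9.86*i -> [-8.81, -18.67, -28.53, -38.39, -48.25]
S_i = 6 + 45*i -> [6, 51, 96, 141, 186]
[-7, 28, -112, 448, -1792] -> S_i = -7*-4^i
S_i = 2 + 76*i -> [2, 78, 154, 230, 306]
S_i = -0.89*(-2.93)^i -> [-0.89, 2.61, -7.64, 22.39, -65.59]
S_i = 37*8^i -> [37, 296, 2368, 18944, 151552]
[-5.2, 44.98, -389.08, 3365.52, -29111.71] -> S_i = -5.20*(-8.65)^i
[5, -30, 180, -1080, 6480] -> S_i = 5*-6^i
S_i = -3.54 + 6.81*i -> [-3.54, 3.27, 10.08, 16.89, 23.7]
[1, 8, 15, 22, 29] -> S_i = 1 + 7*i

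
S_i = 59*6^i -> [59, 354, 2124, 12744, 76464]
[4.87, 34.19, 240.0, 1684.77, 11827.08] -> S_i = 4.87*7.02^i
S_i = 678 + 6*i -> [678, 684, 690, 696, 702]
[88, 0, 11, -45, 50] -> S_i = Random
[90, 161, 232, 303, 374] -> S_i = 90 + 71*i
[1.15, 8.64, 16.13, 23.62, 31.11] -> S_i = 1.15 + 7.49*i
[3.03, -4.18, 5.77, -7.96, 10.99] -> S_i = 3.03*(-1.38)^i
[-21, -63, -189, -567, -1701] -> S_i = -21*3^i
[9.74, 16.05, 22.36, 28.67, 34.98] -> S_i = 9.74 + 6.31*i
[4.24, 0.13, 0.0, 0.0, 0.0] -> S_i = 4.24*0.03^i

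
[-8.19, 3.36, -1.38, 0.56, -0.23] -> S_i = -8.19*(-0.41)^i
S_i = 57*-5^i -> [57, -285, 1425, -7125, 35625]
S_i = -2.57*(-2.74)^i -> [-2.57, 7.04, -19.29, 52.87, -144.86]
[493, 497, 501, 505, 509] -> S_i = 493 + 4*i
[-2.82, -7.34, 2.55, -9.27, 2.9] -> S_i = Random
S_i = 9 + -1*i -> [9, 8, 7, 6, 5]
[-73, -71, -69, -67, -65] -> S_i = -73 + 2*i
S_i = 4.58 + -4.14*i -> [4.58, 0.44, -3.7, -7.84, -11.98]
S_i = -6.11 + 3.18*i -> [-6.11, -2.93, 0.25, 3.43, 6.61]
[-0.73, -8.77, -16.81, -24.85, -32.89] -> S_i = -0.73 + -8.04*i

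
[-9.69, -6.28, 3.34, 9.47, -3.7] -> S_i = Random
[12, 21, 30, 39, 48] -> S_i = 12 + 9*i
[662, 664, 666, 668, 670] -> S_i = 662 + 2*i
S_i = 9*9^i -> [9, 81, 729, 6561, 59049]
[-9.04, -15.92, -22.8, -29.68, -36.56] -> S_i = -9.04 + -6.88*i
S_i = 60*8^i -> [60, 480, 3840, 30720, 245760]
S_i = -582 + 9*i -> [-582, -573, -564, -555, -546]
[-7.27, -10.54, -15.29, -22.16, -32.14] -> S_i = -7.27*1.45^i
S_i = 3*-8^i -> [3, -24, 192, -1536, 12288]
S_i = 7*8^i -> [7, 56, 448, 3584, 28672]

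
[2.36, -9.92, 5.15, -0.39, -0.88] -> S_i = Random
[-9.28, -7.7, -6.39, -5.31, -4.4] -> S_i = -9.28*0.83^i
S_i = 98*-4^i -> [98, -392, 1568, -6272, 25088]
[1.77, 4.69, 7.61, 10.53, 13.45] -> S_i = 1.77 + 2.92*i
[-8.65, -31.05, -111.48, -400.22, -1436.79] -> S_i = -8.65*3.59^i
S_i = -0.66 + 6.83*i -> [-0.66, 6.17, 13.0, 19.83, 26.66]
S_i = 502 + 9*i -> [502, 511, 520, 529, 538]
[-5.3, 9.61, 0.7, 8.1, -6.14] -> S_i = Random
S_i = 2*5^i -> [2, 10, 50, 250, 1250]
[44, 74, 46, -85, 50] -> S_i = Random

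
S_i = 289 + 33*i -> [289, 322, 355, 388, 421]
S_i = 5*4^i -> [5, 20, 80, 320, 1280]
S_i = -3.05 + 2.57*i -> [-3.05, -0.48, 2.09, 4.66, 7.23]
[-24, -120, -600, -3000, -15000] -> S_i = -24*5^i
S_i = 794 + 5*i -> [794, 799, 804, 809, 814]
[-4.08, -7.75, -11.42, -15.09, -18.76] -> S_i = -4.08 + -3.67*i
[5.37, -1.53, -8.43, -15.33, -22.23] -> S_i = 5.37 + -6.90*i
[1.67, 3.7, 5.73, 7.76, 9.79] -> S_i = 1.67 + 2.03*i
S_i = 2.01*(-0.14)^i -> [2.01, -0.28, 0.04, -0.01, 0.0]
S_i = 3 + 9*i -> [3, 12, 21, 30, 39]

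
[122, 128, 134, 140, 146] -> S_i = 122 + 6*i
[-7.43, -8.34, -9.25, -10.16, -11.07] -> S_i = -7.43 + -0.91*i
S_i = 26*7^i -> [26, 182, 1274, 8918, 62426]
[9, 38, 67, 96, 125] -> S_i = 9 + 29*i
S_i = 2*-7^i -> [2, -14, 98, -686, 4802]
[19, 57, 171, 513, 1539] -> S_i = 19*3^i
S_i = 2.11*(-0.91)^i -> [2.11, -1.92, 1.75, -1.59, 1.45]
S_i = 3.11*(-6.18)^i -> [3.11, -19.22, 118.78, -734.05, 4536.43]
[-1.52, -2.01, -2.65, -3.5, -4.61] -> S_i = -1.52*1.32^i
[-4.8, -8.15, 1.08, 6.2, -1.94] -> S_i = Random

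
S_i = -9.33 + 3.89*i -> [-9.33, -5.44, -1.55, 2.34, 6.23]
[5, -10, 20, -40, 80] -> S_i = 5*-2^i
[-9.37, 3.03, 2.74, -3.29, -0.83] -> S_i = Random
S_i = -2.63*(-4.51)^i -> [-2.63, 11.86, -53.49, 241.26, -1088.08]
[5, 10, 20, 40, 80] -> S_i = 5*2^i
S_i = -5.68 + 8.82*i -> [-5.68, 3.14, 11.96, 20.78, 29.6]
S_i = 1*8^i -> [1, 8, 64, 512, 4096]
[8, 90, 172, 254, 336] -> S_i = 8 + 82*i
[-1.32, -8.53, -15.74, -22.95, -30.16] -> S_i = -1.32 + -7.21*i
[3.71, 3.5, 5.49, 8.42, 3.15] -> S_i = Random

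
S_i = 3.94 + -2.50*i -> [3.94, 1.44, -1.06, -3.56, -6.06]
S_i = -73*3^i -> [-73, -219, -657, -1971, -5913]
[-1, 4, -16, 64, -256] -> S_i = -1*-4^i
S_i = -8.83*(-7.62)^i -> [-8.83, 67.28, -512.71, 3906.84, -29770.12]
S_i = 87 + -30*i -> [87, 57, 27, -3, -33]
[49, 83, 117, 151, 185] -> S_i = 49 + 34*i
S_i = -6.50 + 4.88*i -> [-6.5, -1.62, 3.26, 8.14, 13.02]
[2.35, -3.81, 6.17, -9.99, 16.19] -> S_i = 2.35*(-1.62)^i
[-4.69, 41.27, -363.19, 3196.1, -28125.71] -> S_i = -4.69*(-8.80)^i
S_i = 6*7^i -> [6, 42, 294, 2058, 14406]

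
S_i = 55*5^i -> [55, 275, 1375, 6875, 34375]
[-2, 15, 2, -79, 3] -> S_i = Random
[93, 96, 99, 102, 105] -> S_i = 93 + 3*i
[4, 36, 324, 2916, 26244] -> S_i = 4*9^i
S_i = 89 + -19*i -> [89, 70, 51, 32, 13]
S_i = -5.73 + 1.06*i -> [-5.73, -4.67, -3.61, -2.55, -1.49]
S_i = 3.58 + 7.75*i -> [3.58, 11.33, 19.08, 26.83, 34.58]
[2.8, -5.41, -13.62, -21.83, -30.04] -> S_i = 2.80 + -8.21*i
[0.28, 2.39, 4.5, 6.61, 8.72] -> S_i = 0.28 + 2.11*i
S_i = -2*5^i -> [-2, -10, -50, -250, -1250]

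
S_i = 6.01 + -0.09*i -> [6.01, 5.92, 5.83, 5.74, 5.65]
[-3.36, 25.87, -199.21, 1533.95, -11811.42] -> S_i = -3.36*(-7.70)^i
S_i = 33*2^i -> [33, 66, 132, 264, 528]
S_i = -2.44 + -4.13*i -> [-2.44, -6.57, -10.7, -14.83, -18.96]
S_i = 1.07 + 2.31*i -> [1.07, 3.38, 5.69, 8.0, 10.31]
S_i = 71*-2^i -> [71, -142, 284, -568, 1136]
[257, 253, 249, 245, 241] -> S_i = 257 + -4*i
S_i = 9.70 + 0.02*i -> [9.7, 9.72, 9.74, 9.76, 9.78]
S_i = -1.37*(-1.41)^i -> [-1.37, 1.93, -2.72, 3.84, -5.41]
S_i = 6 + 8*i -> [6, 14, 22, 30, 38]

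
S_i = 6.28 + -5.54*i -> [6.28, 0.74, -4.8, -10.34, -15.88]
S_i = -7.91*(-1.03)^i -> [-7.91, 8.15, -8.39, 8.64, -8.9]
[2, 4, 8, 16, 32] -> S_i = 2*2^i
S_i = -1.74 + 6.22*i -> [-1.74, 4.48, 10.7, 16.92, 23.14]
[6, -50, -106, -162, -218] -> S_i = 6 + -56*i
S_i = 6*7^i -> [6, 42, 294, 2058, 14406]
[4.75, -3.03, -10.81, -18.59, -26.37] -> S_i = 4.75 + -7.78*i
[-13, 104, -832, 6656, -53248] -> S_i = -13*-8^i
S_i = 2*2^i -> [2, 4, 8, 16, 32]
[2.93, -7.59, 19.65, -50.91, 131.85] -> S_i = 2.93*(-2.59)^i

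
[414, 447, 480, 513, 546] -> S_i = 414 + 33*i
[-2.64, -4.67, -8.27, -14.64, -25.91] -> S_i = -2.64*1.77^i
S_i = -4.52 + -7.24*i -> [-4.52, -11.76, -19.0, -26.24, -33.48]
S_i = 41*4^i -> [41, 164, 656, 2624, 10496]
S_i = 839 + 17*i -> [839, 856, 873, 890, 907]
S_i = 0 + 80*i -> [0, 80, 160, 240, 320]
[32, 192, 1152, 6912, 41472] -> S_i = 32*6^i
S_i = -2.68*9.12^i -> [-2.68, -24.44, -222.91, -2032.92, -18540.19]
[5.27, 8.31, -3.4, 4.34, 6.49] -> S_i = Random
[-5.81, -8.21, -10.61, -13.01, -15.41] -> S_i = -5.81 + -2.40*i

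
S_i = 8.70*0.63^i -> [8.7, 5.48, 3.45, 2.18, 1.37]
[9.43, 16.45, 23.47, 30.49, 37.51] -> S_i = 9.43 + 7.02*i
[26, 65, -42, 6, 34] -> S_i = Random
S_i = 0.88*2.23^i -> [0.88, 1.96, 4.38, 9.76, 21.76]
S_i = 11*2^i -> [11, 22, 44, 88, 176]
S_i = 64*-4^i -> [64, -256, 1024, -4096, 16384]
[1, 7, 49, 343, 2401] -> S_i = 1*7^i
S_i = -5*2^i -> [-5, -10, -20, -40, -80]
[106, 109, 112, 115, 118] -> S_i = 106 + 3*i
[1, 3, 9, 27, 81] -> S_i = 1*3^i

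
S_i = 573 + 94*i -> [573, 667, 761, 855, 949]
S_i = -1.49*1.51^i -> [-1.49, -2.25, -3.4, -5.13, -7.75]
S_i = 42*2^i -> [42, 84, 168, 336, 672]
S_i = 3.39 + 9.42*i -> [3.39, 12.81, 22.23, 31.65, 41.07]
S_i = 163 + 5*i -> [163, 168, 173, 178, 183]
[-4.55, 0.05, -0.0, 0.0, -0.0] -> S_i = -4.55*(-0.01)^i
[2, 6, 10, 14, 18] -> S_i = 2 + 4*i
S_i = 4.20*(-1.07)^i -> [4.2, -4.49, 4.81, -5.15, 5.51]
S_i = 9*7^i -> [9, 63, 441, 3087, 21609]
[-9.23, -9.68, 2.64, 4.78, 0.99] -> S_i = Random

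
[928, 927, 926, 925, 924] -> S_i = 928 + -1*i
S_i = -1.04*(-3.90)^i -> [-1.04, 4.06, -15.82, 61.69, -240.6]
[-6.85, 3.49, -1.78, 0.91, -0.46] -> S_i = -6.85*(-0.51)^i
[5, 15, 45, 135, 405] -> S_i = 5*3^i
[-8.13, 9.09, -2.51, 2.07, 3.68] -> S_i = Random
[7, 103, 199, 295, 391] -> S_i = 7 + 96*i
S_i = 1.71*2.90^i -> [1.71, 4.96, 14.38, 41.71, 120.95]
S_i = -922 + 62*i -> [-922, -860, -798, -736, -674]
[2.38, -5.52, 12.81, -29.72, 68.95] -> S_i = 2.38*(-2.32)^i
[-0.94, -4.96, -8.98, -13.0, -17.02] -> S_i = -0.94 + -4.02*i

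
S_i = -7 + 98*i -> [-7, 91, 189, 287, 385]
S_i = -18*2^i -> [-18, -36, -72, -144, -288]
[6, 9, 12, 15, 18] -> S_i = 6 + 3*i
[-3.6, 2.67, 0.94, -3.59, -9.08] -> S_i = Random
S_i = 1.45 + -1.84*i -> [1.45, -0.39, -2.23, -4.07, -5.91]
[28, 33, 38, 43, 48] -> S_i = 28 + 5*i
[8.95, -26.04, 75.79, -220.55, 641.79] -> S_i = 8.95*(-2.91)^i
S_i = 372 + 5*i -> [372, 377, 382, 387, 392]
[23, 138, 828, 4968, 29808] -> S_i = 23*6^i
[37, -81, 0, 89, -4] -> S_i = Random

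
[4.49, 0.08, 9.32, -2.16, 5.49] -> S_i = Random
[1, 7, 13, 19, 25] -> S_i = 1 + 6*i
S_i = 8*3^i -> [8, 24, 72, 216, 648]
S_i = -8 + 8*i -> [-8, 0, 8, 16, 24]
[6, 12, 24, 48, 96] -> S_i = 6*2^i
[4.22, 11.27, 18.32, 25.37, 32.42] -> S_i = 4.22 + 7.05*i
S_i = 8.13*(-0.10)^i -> [8.13, -0.81, 0.08, -0.01, 0.0]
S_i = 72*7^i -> [72, 504, 3528, 24696, 172872]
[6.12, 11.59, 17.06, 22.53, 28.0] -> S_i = 6.12 + 5.47*i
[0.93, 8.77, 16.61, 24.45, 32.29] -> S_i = 0.93 + 7.84*i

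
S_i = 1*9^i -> [1, 9, 81, 729, 6561]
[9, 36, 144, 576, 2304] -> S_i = 9*4^i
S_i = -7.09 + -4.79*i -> [-7.09, -11.88, -16.67, -21.46, -26.25]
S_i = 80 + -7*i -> [80, 73, 66, 59, 52]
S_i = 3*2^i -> [3, 6, 12, 24, 48]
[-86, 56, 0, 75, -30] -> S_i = Random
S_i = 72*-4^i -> [72, -288, 1152, -4608, 18432]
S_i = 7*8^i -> [7, 56, 448, 3584, 28672]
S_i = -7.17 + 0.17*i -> [-7.17, -7.0, -6.83, -6.66, -6.49]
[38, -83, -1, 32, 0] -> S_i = Random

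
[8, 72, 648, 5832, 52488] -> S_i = 8*9^i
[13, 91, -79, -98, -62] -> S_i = Random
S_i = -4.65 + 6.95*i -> [-4.65, 2.3, 9.25, 16.2, 23.15]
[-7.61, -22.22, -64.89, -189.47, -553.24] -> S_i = -7.61*2.92^i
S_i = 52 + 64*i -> [52, 116, 180, 244, 308]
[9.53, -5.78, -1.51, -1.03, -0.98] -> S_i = Random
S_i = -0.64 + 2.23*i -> [-0.64, 1.59, 3.82, 6.05, 8.28]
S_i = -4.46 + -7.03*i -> [-4.46, -11.49, -18.52, -25.55, -32.58]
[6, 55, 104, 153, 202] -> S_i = 6 + 49*i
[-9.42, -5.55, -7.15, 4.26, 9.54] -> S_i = Random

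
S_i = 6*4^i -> [6, 24, 96, 384, 1536]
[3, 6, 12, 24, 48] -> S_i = 3*2^i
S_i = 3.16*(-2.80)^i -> [3.16, -8.85, 24.77, -69.37, 194.23]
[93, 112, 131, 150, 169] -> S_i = 93 + 19*i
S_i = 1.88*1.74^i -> [1.88, 3.27, 5.69, 9.9, 17.23]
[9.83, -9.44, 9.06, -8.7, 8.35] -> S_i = 9.83*(-0.96)^i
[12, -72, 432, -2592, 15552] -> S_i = 12*-6^i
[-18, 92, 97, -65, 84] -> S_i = Random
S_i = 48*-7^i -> [48, -336, 2352, -16464, 115248]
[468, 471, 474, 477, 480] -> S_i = 468 + 3*i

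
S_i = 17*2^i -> [17, 34, 68, 136, 272]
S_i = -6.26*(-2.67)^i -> [-6.26, 16.71, -44.63, 119.15, -318.14]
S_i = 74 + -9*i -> [74, 65, 56, 47, 38]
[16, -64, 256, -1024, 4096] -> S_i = 16*-4^i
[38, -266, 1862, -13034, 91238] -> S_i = 38*-7^i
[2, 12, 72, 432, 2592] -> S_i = 2*6^i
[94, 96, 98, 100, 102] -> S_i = 94 + 2*i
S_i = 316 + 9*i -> [316, 325, 334, 343, 352]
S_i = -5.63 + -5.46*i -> [-5.63, -11.09, -16.55, -22.01, -27.47]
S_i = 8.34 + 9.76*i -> [8.34, 18.1, 27.86, 37.62, 47.38]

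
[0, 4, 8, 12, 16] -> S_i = 0 + 4*i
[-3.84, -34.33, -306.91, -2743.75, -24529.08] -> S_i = -3.84*8.94^i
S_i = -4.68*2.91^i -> [-4.68, -13.62, -39.63, -115.33, -335.6]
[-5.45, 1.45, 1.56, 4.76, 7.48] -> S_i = Random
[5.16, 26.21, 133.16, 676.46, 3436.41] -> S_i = 5.16*5.08^i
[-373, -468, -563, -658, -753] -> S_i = -373 + -95*i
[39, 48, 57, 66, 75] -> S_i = 39 + 9*i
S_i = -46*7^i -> [-46, -322, -2254, -15778, -110446]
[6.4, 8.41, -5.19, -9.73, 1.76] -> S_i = Random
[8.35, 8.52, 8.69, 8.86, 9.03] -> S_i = 8.35 + 0.17*i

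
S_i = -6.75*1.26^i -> [-6.75, -8.51, -10.72, -13.5, -17.01]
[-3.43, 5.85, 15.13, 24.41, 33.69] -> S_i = -3.43 + 9.28*i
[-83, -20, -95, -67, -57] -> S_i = Random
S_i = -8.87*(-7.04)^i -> [-8.87, 62.44, -439.61, 3094.86, -21787.84]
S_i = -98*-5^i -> [-98, 490, -2450, 12250, -61250]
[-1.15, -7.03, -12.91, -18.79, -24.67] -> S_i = -1.15 + -5.88*i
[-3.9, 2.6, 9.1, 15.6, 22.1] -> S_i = -3.90 + 6.50*i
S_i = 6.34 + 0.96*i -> [6.34, 7.3, 8.26, 9.22, 10.18]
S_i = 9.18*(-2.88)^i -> [9.18, -26.44, 76.14, -219.29, 631.56]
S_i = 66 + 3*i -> [66, 69, 72, 75, 78]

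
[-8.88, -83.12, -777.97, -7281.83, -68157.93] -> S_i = -8.88*9.36^i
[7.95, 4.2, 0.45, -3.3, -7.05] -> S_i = 7.95 + -3.75*i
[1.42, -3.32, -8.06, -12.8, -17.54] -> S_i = 1.42 + -4.74*i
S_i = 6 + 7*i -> [6, 13, 20, 27, 34]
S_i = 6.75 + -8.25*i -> [6.75, -1.5, -9.75, -18.0, -26.25]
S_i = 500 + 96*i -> [500, 596, 692, 788, 884]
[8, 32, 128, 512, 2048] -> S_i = 8*4^i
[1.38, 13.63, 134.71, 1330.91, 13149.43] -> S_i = 1.38*9.88^i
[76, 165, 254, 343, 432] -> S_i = 76 + 89*i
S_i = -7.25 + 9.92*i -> [-7.25, 2.67, 12.59, 22.51, 32.43]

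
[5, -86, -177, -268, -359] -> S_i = 5 + -91*i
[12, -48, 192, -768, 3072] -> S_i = 12*-4^i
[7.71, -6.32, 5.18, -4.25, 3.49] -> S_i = 7.71*(-0.82)^i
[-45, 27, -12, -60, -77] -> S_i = Random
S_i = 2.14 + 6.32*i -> [2.14, 8.46, 14.78, 21.1, 27.42]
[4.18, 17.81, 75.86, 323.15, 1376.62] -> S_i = 4.18*4.26^i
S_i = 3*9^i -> [3, 27, 243, 2187, 19683]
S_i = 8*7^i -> [8, 56, 392, 2744, 19208]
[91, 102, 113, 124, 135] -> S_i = 91 + 11*i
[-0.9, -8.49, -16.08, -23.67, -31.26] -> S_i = -0.90 + -7.59*i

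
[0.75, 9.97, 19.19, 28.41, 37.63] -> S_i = 0.75 + 9.22*i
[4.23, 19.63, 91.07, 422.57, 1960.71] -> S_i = 4.23*4.64^i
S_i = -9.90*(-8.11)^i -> [-9.9, 80.29, -651.14, 5280.78, -42827.09]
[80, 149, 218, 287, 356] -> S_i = 80 + 69*i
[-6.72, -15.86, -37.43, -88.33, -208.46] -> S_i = -6.72*2.36^i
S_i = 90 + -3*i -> [90, 87, 84, 81, 78]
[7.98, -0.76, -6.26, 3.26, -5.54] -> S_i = Random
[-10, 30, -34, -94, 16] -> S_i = Random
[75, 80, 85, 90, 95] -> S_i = 75 + 5*i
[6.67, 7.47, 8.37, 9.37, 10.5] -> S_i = 6.67*1.12^i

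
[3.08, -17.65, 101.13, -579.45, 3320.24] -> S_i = 3.08*(-5.73)^i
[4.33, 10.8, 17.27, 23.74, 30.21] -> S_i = 4.33 + 6.47*i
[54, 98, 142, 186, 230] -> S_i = 54 + 44*i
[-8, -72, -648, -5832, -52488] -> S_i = -8*9^i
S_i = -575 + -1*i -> [-575, -576, -577, -578, -579]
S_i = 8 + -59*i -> [8, -51, -110, -169, -228]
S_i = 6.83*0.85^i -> [6.83, 5.81, 4.93, 4.19, 3.57]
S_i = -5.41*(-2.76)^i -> [-5.41, 14.93, -41.21, 113.74, -313.93]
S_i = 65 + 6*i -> [65, 71, 77, 83, 89]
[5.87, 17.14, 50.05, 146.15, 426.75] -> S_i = 5.87*2.92^i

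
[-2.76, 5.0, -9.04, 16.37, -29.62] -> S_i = -2.76*(-1.81)^i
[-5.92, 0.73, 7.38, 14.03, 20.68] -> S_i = -5.92 + 6.65*i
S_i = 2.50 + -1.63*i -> [2.5, 0.87, -0.76, -2.39, -4.02]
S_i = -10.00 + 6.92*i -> [-10.0, -3.08, 3.84, 10.76, 17.68]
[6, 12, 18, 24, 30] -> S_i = 6 + 6*i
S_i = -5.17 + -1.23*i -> [-5.17, -6.4, -7.63, -8.86, -10.09]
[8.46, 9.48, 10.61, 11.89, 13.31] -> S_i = 8.46*1.12^i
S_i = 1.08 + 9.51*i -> [1.08, 10.59, 20.1, 29.61, 39.12]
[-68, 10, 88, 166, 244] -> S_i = -68 + 78*i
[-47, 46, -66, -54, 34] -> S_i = Random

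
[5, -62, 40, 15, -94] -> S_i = Random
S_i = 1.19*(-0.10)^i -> [1.19, -0.12, 0.01, -0.0, 0.0]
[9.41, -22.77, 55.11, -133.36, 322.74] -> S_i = 9.41*(-2.42)^i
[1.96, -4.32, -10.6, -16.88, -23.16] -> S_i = 1.96 + -6.28*i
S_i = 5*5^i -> [5, 25, 125, 625, 3125]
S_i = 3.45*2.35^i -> [3.45, 8.11, 19.05, 44.77, 105.22]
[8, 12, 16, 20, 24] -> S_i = 8 + 4*i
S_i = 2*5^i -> [2, 10, 50, 250, 1250]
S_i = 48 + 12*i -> [48, 60, 72, 84, 96]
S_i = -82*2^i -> [-82, -164, -328, -656, -1312]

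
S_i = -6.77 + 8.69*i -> [-6.77, 1.92, 10.61, 19.3, 27.99]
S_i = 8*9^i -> [8, 72, 648, 5832, 52488]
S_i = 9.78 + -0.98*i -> [9.78, 8.8, 7.82, 6.84, 5.86]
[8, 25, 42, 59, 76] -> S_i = 8 + 17*i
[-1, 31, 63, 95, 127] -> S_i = -1 + 32*i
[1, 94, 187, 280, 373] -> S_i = 1 + 93*i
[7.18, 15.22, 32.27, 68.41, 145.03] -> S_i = 7.18*2.12^i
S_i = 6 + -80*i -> [6, -74, -154, -234, -314]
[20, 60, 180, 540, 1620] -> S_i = 20*3^i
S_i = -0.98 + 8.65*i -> [-0.98, 7.67, 16.32, 24.97, 33.62]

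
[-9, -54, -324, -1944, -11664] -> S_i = -9*6^i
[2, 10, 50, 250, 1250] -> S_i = 2*5^i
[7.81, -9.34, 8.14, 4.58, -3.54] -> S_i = Random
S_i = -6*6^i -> [-6, -36, -216, -1296, -7776]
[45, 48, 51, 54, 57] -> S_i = 45 + 3*i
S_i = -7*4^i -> [-7, -28, -112, -448, -1792]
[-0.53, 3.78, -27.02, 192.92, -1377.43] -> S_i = -0.53*(-7.14)^i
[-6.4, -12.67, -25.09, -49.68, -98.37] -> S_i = -6.40*1.98^i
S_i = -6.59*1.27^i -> [-6.59, -8.37, -10.63, -13.5, -17.14]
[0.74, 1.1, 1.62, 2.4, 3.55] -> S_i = 0.74*1.48^i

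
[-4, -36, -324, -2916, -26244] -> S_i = -4*9^i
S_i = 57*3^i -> [57, 171, 513, 1539, 4617]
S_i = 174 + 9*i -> [174, 183, 192, 201, 210]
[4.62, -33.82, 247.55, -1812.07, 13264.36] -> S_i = 4.62*(-7.32)^i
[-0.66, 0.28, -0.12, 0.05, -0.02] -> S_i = -0.66*(-0.43)^i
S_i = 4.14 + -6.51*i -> [4.14, -2.37, -8.88, -15.39, -21.9]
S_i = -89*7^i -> [-89, -623, -4361, -30527, -213689]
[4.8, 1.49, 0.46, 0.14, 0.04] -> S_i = 4.80*0.31^i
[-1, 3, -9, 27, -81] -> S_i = -1*-3^i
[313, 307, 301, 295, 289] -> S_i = 313 + -6*i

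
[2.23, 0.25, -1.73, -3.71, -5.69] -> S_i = 2.23 + -1.98*i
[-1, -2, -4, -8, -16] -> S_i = -1*2^i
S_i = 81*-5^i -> [81, -405, 2025, -10125, 50625]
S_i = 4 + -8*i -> [4, -4, -12, -20, -28]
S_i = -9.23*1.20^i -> [-9.23, -11.08, -13.29, -15.95, -19.14]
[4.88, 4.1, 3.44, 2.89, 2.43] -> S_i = 4.88*0.84^i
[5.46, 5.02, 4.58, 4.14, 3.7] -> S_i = 5.46 + -0.44*i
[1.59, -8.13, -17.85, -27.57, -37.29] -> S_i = 1.59 + -9.72*i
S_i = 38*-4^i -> [38, -152, 608, -2432, 9728]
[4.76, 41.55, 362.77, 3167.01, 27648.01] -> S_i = 4.76*8.73^i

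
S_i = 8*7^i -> [8, 56, 392, 2744, 19208]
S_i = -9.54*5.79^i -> [-9.54, -55.24, -319.82, -1851.76, -10721.67]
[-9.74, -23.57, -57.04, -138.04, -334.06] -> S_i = -9.74*2.42^i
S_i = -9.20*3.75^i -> [-9.2, -34.5, -129.38, -485.16, -1819.34]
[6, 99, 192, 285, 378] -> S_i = 6 + 93*i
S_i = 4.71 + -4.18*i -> [4.71, 0.53, -3.65, -7.83, -12.01]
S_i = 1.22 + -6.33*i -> [1.22, -5.11, -11.44, -17.77, -24.1]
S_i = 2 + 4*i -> [2, 6, 10, 14, 18]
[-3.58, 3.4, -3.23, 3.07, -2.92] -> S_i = -3.58*(-0.95)^i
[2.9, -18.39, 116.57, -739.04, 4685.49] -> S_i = 2.90*(-6.34)^i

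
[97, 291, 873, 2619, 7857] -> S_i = 97*3^i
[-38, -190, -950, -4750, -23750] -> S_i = -38*5^i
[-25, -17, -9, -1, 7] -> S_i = -25 + 8*i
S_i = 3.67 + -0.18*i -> [3.67, 3.49, 3.31, 3.13, 2.95]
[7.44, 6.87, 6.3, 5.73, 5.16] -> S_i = 7.44 + -0.57*i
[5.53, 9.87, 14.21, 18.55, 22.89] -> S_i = 5.53 + 4.34*i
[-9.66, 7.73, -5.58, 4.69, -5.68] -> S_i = Random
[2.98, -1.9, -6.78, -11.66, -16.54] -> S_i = 2.98 + -4.88*i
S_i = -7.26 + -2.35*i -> [-7.26, -9.61, -11.96, -14.31, -16.66]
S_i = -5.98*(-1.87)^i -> [-5.98, 11.18, -20.91, 39.1, -73.13]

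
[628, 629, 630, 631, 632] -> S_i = 628 + 1*i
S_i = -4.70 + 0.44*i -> [-4.7, -4.26, -3.82, -3.38, -2.94]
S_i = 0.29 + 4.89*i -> [0.29, 5.18, 10.07, 14.96, 19.85]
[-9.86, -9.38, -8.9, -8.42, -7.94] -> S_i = -9.86 + 0.48*i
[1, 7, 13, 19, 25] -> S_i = 1 + 6*i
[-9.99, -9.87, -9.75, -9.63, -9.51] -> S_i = -9.99 + 0.12*i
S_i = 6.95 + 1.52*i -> [6.95, 8.47, 9.99, 11.51, 13.03]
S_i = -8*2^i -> [-8, -16, -32, -64, -128]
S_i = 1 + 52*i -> [1, 53, 105, 157, 209]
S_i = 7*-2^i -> [7, -14, 28, -56, 112]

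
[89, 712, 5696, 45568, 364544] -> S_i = 89*8^i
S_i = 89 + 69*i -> [89, 158, 227, 296, 365]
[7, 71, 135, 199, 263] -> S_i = 7 + 64*i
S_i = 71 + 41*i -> [71, 112, 153, 194, 235]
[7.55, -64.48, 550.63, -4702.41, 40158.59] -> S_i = 7.55*(-8.54)^i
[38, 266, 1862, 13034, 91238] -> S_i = 38*7^i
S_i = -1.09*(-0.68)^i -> [-1.09, 0.74, -0.5, 0.34, -0.23]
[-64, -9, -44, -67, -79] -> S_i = Random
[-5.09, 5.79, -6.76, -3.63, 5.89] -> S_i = Random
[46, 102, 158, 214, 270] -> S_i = 46 + 56*i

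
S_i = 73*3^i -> [73, 219, 657, 1971, 5913]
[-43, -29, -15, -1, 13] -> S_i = -43 + 14*i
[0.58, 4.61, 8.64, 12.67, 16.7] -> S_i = 0.58 + 4.03*i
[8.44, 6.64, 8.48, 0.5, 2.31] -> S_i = Random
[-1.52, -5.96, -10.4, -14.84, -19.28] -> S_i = -1.52 + -4.44*i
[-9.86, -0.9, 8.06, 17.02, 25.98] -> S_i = -9.86 + 8.96*i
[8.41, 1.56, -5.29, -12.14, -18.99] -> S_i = 8.41 + -6.85*i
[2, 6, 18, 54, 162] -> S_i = 2*3^i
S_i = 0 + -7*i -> [0, -7, -14, -21, -28]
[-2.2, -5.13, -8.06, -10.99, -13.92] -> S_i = -2.20 + -2.93*i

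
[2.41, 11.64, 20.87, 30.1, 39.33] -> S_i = 2.41 + 9.23*i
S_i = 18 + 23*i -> [18, 41, 64, 87, 110]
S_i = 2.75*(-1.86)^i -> [2.75, -5.12, 9.51, -17.7, 32.91]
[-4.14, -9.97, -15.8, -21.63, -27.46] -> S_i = -4.14 + -5.83*i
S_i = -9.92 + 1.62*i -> [-9.92, -8.3, -6.68, -5.06, -3.44]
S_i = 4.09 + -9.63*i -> [4.09, -5.54, -15.17, -24.8, -34.43]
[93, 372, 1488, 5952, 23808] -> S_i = 93*4^i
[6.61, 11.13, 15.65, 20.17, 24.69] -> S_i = 6.61 + 4.52*i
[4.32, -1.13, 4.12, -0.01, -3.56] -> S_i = Random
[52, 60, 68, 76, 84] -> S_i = 52 + 8*i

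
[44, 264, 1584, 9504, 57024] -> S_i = 44*6^i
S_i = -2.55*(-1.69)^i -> [-2.55, 4.31, -7.28, 12.31, -20.8]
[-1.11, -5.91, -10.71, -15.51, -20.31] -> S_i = -1.11 + -4.80*i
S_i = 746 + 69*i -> [746, 815, 884, 953, 1022]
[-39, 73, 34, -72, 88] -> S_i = Random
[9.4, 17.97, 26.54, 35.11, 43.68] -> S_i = 9.40 + 8.57*i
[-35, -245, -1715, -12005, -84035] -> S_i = -35*7^i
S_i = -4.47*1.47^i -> [-4.47, -6.57, -9.66, -14.2, -20.87]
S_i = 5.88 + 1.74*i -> [5.88, 7.62, 9.36, 11.1, 12.84]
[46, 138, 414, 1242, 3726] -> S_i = 46*3^i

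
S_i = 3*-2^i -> [3, -6, 12, -24, 48]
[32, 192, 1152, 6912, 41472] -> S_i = 32*6^i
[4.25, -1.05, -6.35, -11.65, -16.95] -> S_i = 4.25 + -5.30*i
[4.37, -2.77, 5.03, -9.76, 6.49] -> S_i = Random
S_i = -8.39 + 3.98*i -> [-8.39, -4.41, -0.43, 3.55, 7.53]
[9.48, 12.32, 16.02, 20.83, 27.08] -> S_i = 9.48*1.30^i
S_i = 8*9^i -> [8, 72, 648, 5832, 52488]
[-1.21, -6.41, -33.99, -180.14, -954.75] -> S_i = -1.21*5.30^i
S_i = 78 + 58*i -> [78, 136, 194, 252, 310]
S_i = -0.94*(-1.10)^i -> [-0.94, 1.03, -1.14, 1.25, -1.38]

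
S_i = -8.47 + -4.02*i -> [-8.47, -12.49, -16.51, -20.53, -24.55]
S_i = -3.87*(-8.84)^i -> [-3.87, 34.21, -302.42, 2673.42, -23633.06]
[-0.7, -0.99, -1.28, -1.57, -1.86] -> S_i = -0.70 + -0.29*i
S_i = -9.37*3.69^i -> [-9.37, -34.58, -127.58, -470.78, -1737.18]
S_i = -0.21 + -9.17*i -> [-0.21, -9.38, -18.55, -27.72, -36.89]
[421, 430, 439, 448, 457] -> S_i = 421 + 9*i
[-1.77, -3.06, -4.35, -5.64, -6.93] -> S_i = -1.77 + -1.29*i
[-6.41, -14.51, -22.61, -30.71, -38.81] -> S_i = -6.41 + -8.10*i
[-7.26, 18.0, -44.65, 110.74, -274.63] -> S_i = -7.26*(-2.48)^i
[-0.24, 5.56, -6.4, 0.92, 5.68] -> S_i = Random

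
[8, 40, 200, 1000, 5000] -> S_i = 8*5^i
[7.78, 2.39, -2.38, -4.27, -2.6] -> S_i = Random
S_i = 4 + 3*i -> [4, 7, 10, 13, 16]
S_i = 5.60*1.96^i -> [5.6, 10.98, 21.51, 42.17, 82.64]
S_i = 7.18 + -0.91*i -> [7.18, 6.27, 5.36, 4.45, 3.54]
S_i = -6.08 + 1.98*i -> [-6.08, -4.1, -2.12, -0.14, 1.84]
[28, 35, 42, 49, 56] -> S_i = 28 + 7*i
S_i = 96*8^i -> [96, 768, 6144, 49152, 393216]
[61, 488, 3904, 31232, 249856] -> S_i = 61*8^i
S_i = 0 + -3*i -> [0, -3, -6, -9, -12]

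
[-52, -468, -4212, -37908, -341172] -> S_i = -52*9^i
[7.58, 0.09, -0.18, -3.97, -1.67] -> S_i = Random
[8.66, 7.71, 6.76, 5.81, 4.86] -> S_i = 8.66 + -0.95*i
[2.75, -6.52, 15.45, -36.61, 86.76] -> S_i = 2.75*(-2.37)^i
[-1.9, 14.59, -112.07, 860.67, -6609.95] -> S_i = -1.90*(-7.68)^i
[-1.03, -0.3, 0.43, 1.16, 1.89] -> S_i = -1.03 + 0.73*i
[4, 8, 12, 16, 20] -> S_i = 4 + 4*i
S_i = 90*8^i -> [90, 720, 5760, 46080, 368640]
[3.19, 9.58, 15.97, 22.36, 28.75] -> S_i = 3.19 + 6.39*i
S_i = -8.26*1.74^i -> [-8.26, -14.37, -25.01, -43.51, -75.71]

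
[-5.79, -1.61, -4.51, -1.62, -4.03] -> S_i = Random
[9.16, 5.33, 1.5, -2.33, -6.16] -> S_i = 9.16 + -3.83*i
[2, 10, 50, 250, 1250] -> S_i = 2*5^i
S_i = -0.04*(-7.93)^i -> [-0.04, 0.32, -2.52, 19.95, -158.18]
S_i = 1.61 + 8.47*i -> [1.61, 10.08, 18.55, 27.02, 35.49]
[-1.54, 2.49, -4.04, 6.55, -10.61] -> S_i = -1.54*(-1.62)^i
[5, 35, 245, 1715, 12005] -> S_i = 5*7^i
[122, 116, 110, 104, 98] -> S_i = 122 + -6*i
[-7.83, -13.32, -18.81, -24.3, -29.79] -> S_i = -7.83 + -5.49*i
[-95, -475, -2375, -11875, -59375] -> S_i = -95*5^i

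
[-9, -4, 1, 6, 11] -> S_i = -9 + 5*i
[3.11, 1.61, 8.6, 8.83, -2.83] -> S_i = Random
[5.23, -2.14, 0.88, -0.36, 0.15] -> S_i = 5.23*(-0.41)^i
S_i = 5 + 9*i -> [5, 14, 23, 32, 41]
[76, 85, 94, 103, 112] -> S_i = 76 + 9*i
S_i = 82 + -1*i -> [82, 81, 80, 79, 78]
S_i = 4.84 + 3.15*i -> [4.84, 7.99, 11.14, 14.29, 17.44]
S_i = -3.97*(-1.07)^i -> [-3.97, 4.25, -4.55, 4.86, -5.2]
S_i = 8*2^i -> [8, 16, 32, 64, 128]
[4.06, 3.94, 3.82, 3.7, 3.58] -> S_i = 4.06 + -0.12*i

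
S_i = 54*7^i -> [54, 378, 2646, 18522, 129654]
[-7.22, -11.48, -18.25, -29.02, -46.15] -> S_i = -7.22*1.59^i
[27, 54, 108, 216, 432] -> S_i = 27*2^i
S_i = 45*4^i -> [45, 180, 720, 2880, 11520]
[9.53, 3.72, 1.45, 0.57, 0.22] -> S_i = 9.53*0.39^i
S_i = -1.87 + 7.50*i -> [-1.87, 5.63, 13.13, 20.63, 28.13]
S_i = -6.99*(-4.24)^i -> [-6.99, 29.64, -125.66, 532.81, -2259.13]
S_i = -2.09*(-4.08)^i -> [-2.09, 8.53, -34.79, 141.95, -579.14]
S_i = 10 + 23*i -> [10, 33, 56, 79, 102]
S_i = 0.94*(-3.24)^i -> [0.94, -3.05, 9.87, -31.97, 103.59]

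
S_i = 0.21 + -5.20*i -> [0.21, -4.99, -10.19, -15.39, -20.59]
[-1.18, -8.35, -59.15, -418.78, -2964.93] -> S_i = -1.18*7.08^i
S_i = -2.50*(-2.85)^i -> [-2.5, 7.12, -20.31, 57.87, -164.94]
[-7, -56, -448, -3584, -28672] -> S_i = -7*8^i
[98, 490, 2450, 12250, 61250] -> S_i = 98*5^i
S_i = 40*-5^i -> [40, -200, 1000, -5000, 25000]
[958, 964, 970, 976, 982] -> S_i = 958 + 6*i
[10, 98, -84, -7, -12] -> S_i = Random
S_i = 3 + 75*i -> [3, 78, 153, 228, 303]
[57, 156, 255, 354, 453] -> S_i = 57 + 99*i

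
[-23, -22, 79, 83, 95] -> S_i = Random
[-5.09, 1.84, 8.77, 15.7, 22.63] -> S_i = -5.09 + 6.93*i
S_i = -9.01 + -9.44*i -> [-9.01, -18.45, -27.89, -37.33, -46.77]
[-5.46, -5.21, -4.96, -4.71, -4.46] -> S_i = -5.46 + 0.25*i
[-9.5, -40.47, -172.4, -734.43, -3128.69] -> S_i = -9.50*4.26^i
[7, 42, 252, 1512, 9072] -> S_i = 7*6^i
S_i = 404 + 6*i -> [404, 410, 416, 422, 428]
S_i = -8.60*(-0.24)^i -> [-8.6, 2.06, -0.5, 0.12, -0.03]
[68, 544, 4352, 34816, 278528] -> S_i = 68*8^i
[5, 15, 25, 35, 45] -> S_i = 5 + 10*i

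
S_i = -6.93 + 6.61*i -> [-6.93, -0.32, 6.29, 12.9, 19.51]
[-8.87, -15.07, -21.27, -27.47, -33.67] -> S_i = -8.87 + -6.20*i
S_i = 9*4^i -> [9, 36, 144, 576, 2304]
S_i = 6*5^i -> [6, 30, 150, 750, 3750]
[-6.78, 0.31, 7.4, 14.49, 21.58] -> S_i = -6.78 + 7.09*i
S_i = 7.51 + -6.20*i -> [7.51, 1.31, -4.89, -11.09, -17.29]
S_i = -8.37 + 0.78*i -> [-8.37, -7.59, -6.81, -6.03, -5.25]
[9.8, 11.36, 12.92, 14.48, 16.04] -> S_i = 9.80 + 1.56*i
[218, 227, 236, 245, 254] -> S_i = 218 + 9*i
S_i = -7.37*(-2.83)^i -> [-7.37, 20.86, -59.03, 167.04, -472.73]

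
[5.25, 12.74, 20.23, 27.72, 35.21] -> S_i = 5.25 + 7.49*i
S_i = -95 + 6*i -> [-95, -89, -83, -77, -71]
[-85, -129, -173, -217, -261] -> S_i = -85 + -44*i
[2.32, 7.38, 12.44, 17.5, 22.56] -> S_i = 2.32 + 5.06*i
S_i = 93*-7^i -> [93, -651, 4557, -31899, 223293]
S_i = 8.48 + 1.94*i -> [8.48, 10.42, 12.36, 14.3, 16.24]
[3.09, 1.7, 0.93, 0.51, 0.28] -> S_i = 3.09*0.55^i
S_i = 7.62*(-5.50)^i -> [7.62, -41.91, 230.5, -1267.78, 6972.78]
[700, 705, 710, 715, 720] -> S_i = 700 + 5*i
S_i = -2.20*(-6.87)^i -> [-2.2, 15.11, -103.83, 713.33, -4900.6]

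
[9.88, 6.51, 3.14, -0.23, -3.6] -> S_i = 9.88 + -3.37*i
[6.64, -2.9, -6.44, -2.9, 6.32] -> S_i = Random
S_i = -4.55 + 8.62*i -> [-4.55, 4.07, 12.69, 21.31, 29.93]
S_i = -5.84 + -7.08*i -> [-5.84, -12.92, -20.0, -27.08, -34.16]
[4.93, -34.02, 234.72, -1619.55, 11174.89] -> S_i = 4.93*(-6.90)^i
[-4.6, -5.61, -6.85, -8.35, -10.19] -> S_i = -4.60*1.22^i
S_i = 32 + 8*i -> [32, 40, 48, 56, 64]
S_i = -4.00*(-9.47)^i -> [-4.0, 37.88, -358.72, 3397.11, -32170.66]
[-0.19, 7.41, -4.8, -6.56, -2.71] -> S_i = Random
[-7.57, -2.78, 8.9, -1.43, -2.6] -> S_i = Random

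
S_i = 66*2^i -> [66, 132, 264, 528, 1056]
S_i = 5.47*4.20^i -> [5.47, 22.97, 96.49, 405.26, 1702.1]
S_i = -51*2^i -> [-51, -102, -204, -408, -816]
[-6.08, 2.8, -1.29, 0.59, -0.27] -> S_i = -6.08*(-0.46)^i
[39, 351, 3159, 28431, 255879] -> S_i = 39*9^i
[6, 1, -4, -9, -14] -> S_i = 6 + -5*i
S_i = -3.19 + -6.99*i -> [-3.19, -10.18, -17.17, -24.16, -31.15]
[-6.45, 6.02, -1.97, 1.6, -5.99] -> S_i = Random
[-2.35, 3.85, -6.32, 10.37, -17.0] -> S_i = -2.35*(-1.64)^i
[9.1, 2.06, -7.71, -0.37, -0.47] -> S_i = Random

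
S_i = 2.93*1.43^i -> [2.93, 4.19, 5.99, 8.57, 12.25]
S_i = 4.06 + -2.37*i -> [4.06, 1.69, -0.68, -3.05, -5.42]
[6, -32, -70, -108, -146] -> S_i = 6 + -38*i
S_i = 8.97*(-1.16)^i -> [8.97, -10.41, 12.07, -14.0, 16.24]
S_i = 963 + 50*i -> [963, 1013, 1063, 1113, 1163]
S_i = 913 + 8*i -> [913, 921, 929, 937, 945]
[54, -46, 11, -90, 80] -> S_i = Random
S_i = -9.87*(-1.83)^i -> [-9.87, 18.06, -33.05, 60.49, -110.69]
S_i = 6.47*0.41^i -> [6.47, 2.65, 1.09, 0.45, 0.18]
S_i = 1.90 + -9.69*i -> [1.9, -7.79, -17.48, -27.17, -36.86]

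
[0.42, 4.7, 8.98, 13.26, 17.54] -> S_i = 0.42 + 4.28*i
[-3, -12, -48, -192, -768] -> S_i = -3*4^i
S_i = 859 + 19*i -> [859, 878, 897, 916, 935]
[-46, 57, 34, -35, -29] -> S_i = Random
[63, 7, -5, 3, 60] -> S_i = Random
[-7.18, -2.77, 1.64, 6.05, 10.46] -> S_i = -7.18 + 4.41*i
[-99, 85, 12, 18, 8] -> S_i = Random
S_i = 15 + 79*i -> [15, 94, 173, 252, 331]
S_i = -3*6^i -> [-3, -18, -108, -648, -3888]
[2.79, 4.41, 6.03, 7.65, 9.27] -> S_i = 2.79 + 1.62*i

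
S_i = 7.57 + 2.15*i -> [7.57, 9.72, 11.87, 14.02, 16.17]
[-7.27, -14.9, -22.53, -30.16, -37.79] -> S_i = -7.27 + -7.63*i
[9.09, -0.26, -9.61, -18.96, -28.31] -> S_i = 9.09 + -9.35*i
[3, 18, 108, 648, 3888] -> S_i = 3*6^i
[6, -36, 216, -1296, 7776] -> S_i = 6*-6^i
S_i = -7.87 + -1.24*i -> [-7.87, -9.11, -10.35, -11.59, -12.83]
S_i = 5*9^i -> [5, 45, 405, 3645, 32805]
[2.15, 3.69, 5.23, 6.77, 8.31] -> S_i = 2.15 + 1.54*i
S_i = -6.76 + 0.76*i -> [-6.76, -6.0, -5.24, -4.48, -3.72]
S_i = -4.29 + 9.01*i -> [-4.29, 4.72, 13.73, 22.74, 31.75]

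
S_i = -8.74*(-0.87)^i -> [-8.74, 7.6, -6.62, 5.76, -5.01]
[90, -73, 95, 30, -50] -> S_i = Random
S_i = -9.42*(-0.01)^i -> [-9.42, 0.09, -0.0, 0.0, -0.0]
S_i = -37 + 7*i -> [-37, -30, -23, -16, -9]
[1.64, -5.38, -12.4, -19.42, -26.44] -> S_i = 1.64 + -7.02*i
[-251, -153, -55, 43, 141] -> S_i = -251 + 98*i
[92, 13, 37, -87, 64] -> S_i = Random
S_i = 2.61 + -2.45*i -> [2.61, 0.16, -2.29, -4.74, -7.19]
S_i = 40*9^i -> [40, 360, 3240, 29160, 262440]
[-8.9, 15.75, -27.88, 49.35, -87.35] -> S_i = -8.90*(-1.77)^i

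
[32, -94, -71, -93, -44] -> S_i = Random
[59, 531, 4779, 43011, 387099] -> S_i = 59*9^i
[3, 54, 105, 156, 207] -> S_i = 3 + 51*i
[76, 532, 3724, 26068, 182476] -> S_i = 76*7^i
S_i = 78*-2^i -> [78, -156, 312, -624, 1248]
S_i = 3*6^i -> [3, 18, 108, 648, 3888]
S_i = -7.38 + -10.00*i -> [-7.38, -17.38, -27.38, -37.38, -47.38]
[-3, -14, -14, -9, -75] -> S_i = Random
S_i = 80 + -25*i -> [80, 55, 30, 5, -20]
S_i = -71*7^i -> [-71, -497, -3479, -24353, -170471]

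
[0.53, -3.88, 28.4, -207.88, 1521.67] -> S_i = 0.53*(-7.32)^i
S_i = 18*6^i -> [18, 108, 648, 3888, 23328]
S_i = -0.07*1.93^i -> [-0.07, -0.14, -0.26, -0.5, -0.97]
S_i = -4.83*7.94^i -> [-4.83, -38.35, -304.5, -2417.73, -19196.81]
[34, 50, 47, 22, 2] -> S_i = Random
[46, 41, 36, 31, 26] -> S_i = 46 + -5*i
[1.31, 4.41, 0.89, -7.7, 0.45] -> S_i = Random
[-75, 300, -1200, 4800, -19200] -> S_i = -75*-4^i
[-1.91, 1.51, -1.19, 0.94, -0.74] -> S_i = -1.91*(-0.79)^i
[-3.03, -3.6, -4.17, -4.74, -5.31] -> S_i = -3.03 + -0.57*i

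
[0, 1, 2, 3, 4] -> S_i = 0 + 1*i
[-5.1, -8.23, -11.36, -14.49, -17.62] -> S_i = -5.10 + -3.13*i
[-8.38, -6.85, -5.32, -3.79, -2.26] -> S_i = -8.38 + 1.53*i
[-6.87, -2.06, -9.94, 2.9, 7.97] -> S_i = Random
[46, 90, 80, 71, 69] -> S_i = Random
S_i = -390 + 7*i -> [-390, -383, -376, -369, -362]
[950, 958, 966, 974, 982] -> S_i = 950 + 8*i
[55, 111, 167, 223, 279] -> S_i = 55 + 56*i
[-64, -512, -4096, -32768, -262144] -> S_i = -64*8^i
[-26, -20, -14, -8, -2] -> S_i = -26 + 6*i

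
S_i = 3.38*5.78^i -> [3.38, 19.54, 112.92, 652.68, 3772.49]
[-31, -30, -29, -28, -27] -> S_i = -31 + 1*i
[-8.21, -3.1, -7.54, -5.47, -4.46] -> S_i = Random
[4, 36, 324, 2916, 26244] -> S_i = 4*9^i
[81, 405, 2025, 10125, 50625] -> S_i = 81*5^i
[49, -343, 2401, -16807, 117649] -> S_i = 49*-7^i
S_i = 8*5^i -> [8, 40, 200, 1000, 5000]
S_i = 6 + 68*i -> [6, 74, 142, 210, 278]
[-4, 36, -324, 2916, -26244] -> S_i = -4*-9^i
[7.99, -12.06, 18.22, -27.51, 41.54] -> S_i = 7.99*(-1.51)^i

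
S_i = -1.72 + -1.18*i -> [-1.72, -2.9, -4.08, -5.26, -6.44]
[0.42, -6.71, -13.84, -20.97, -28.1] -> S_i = 0.42 + -7.13*i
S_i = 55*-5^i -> [55, -275, 1375, -6875, 34375]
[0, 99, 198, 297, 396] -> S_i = 0 + 99*i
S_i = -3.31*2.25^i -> [-3.31, -7.45, -16.76, -37.7, -84.83]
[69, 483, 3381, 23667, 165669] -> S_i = 69*7^i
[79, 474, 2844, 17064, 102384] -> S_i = 79*6^i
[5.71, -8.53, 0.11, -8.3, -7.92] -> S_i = Random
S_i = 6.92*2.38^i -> [6.92, 16.47, 39.2, 93.29, 222.03]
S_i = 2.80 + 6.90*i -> [2.8, 9.7, 16.6, 23.5, 30.4]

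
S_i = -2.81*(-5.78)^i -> [-2.81, 16.24, -93.88, 542.61, -3136.3]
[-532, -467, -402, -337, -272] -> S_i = -532 + 65*i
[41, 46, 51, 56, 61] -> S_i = 41 + 5*i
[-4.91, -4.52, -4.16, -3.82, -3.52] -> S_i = -4.91*0.92^i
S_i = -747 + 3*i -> [-747, -744, -741, -738, -735]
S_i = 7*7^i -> [7, 49, 343, 2401, 16807]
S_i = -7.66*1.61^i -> [-7.66, -12.33, -19.86, -31.97, -51.47]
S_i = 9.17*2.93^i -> [9.17, 26.87, 78.72, 230.66, 675.83]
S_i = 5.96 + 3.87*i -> [5.96, 9.83, 13.7, 17.57, 21.44]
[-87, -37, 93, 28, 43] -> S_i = Random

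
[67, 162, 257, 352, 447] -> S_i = 67 + 95*i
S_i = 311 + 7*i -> [311, 318, 325, 332, 339]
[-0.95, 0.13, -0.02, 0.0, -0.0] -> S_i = -0.95*(-0.14)^i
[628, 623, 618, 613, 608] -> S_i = 628 + -5*i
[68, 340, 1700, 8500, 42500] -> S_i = 68*5^i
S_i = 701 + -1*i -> [701, 700, 699, 698, 697]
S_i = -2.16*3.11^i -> [-2.16, -6.72, -20.89, -64.97, -202.07]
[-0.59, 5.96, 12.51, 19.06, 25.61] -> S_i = -0.59 + 6.55*i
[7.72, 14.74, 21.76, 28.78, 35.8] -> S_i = 7.72 + 7.02*i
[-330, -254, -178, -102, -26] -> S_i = -330 + 76*i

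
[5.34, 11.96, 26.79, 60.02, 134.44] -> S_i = 5.34*2.24^i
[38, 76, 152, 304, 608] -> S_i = 38*2^i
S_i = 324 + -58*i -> [324, 266, 208, 150, 92]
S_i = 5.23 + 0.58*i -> [5.23, 5.81, 6.39, 6.97, 7.55]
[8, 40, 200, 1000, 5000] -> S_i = 8*5^i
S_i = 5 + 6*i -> [5, 11, 17, 23, 29]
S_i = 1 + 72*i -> [1, 73, 145, 217, 289]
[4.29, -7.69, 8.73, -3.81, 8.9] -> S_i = Random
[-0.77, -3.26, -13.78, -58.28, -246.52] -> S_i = -0.77*4.23^i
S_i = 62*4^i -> [62, 248, 992, 3968, 15872]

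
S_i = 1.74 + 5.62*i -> [1.74, 7.36, 12.98, 18.6, 24.22]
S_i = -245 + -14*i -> [-245, -259, -273, -287, -301]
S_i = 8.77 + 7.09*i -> [8.77, 15.86, 22.95, 30.04, 37.13]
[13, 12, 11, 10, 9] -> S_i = 13 + -1*i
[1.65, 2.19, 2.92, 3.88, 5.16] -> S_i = 1.65*1.33^i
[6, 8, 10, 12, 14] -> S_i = 6 + 2*i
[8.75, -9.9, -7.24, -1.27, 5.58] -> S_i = Random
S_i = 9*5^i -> [9, 45, 225, 1125, 5625]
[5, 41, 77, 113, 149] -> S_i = 5 + 36*i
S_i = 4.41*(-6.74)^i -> [4.41, -29.72, 200.34, -1350.26, 9100.77]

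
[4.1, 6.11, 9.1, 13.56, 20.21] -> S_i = 4.10*1.49^i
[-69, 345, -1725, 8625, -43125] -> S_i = -69*-5^i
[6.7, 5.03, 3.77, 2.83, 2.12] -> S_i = 6.70*0.75^i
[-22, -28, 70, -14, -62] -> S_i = Random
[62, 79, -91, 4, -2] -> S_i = Random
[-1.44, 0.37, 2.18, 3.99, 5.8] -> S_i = -1.44 + 1.81*i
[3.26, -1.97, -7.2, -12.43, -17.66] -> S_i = 3.26 + -5.23*i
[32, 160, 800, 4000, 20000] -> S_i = 32*5^i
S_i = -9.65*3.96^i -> [-9.65, -38.21, -151.33, -599.26, -2373.06]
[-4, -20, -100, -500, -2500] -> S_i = -4*5^i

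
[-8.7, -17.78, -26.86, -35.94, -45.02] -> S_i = -8.70 + -9.08*i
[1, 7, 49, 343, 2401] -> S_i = 1*7^i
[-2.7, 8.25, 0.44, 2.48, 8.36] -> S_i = Random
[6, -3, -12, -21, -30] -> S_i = 6 + -9*i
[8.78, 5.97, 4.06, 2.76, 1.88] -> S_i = 8.78*0.68^i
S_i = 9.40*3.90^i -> [9.4, 36.66, 142.97, 557.6, 2174.63]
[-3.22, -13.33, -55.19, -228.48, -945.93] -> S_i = -3.22*4.14^i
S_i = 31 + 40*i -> [31, 71, 111, 151, 191]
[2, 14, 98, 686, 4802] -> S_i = 2*7^i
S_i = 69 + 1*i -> [69, 70, 71, 72, 73]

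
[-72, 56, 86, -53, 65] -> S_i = Random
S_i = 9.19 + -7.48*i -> [9.19, 1.71, -5.77, -13.25, -20.73]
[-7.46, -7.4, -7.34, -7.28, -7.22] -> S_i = -7.46 + 0.06*i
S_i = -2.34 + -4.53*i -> [-2.34, -6.87, -11.4, -15.93, -20.46]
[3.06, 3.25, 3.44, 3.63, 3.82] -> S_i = 3.06 + 0.19*i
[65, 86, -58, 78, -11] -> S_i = Random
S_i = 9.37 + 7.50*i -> [9.37, 16.87, 24.37, 31.87, 39.37]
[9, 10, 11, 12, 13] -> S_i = 9 + 1*i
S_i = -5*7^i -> [-5, -35, -245, -1715, -12005]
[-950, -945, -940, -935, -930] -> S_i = -950 + 5*i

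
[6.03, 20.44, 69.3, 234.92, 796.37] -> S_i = 6.03*3.39^i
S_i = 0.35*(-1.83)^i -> [0.35, -0.64, 1.17, -2.14, 3.93]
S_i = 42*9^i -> [42, 378, 3402, 30618, 275562]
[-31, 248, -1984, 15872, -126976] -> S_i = -31*-8^i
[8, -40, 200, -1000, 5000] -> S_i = 8*-5^i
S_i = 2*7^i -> [2, 14, 98, 686, 4802]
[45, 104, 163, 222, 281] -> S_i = 45 + 59*i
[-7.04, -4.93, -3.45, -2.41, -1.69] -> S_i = -7.04*0.70^i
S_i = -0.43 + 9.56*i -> [-0.43, 9.13, 18.69, 28.25, 37.81]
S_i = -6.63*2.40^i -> [-6.63, -15.91, -38.19, -91.65, -219.97]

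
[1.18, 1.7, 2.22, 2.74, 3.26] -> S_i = 1.18 + 0.52*i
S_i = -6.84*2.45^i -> [-6.84, -16.76, -41.06, -100.59, -246.45]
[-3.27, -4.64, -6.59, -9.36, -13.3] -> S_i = -3.27*1.42^i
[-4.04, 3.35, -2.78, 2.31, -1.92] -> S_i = -4.04*(-0.83)^i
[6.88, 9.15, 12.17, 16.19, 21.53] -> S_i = 6.88*1.33^i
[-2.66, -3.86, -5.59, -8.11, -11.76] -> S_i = -2.66*1.45^i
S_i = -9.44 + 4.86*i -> [-9.44, -4.58, 0.28, 5.14, 10.0]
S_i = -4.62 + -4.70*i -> [-4.62, -9.32, -14.02, -18.72, -23.42]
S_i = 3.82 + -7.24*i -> [3.82, -3.42, -10.66, -17.9, -25.14]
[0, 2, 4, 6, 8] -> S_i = 0 + 2*i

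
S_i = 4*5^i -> [4, 20, 100, 500, 2500]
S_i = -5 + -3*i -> [-5, -8, -11, -14, -17]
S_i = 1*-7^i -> [1, -7, 49, -343, 2401]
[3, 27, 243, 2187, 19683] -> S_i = 3*9^i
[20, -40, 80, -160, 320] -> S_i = 20*-2^i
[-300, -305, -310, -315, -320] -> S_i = -300 + -5*i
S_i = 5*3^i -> [5, 15, 45, 135, 405]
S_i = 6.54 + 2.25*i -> [6.54, 8.79, 11.04, 13.29, 15.54]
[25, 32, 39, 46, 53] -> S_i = 25 + 7*i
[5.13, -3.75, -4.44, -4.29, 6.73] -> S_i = Random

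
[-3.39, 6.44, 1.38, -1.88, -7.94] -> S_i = Random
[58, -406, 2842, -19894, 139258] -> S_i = 58*-7^i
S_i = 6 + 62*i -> [6, 68, 130, 192, 254]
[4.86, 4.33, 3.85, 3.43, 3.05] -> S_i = 4.86*0.89^i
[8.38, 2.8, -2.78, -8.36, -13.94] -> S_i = 8.38 + -5.58*i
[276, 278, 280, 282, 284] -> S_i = 276 + 2*i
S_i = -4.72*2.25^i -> [-4.72, -10.62, -23.9, -53.76, -120.97]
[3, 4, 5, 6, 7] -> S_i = 3 + 1*i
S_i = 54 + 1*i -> [54, 55, 56, 57, 58]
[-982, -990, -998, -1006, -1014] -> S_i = -982 + -8*i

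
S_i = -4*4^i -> [-4, -16, -64, -256, -1024]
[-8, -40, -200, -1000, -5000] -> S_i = -8*5^i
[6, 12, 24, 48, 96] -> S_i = 6*2^i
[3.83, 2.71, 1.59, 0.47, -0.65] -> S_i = 3.83 + -1.12*i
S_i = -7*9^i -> [-7, -63, -567, -5103, -45927]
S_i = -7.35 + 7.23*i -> [-7.35, -0.12, 7.11, 14.34, 21.57]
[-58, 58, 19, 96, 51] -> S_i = Random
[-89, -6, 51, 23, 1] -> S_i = Random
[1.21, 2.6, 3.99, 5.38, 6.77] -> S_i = 1.21 + 1.39*i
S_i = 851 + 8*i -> [851, 859, 867, 875, 883]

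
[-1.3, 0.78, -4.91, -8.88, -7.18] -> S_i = Random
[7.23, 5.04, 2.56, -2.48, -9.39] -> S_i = Random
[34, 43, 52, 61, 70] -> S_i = 34 + 9*i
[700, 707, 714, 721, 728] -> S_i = 700 + 7*i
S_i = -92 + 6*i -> [-92, -86, -80, -74, -68]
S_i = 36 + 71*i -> [36, 107, 178, 249, 320]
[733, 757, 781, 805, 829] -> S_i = 733 + 24*i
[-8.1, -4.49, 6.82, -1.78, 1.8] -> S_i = Random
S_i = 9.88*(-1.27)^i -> [9.88, -12.55, 15.94, -20.24, 25.7]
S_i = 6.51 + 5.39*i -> [6.51, 11.9, 17.29, 22.68, 28.07]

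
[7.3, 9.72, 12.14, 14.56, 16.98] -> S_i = 7.30 + 2.42*i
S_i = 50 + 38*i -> [50, 88, 126, 164, 202]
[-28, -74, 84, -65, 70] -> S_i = Random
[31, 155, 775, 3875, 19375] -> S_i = 31*5^i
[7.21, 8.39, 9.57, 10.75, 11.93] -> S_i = 7.21 + 1.18*i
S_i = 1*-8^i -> [1, -8, 64, -512, 4096]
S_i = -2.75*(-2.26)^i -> [-2.75, 6.22, -14.05, 31.74, -71.74]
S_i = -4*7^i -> [-4, -28, -196, -1372, -9604]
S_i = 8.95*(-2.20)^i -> [8.95, -19.69, 43.32, -95.3, 209.66]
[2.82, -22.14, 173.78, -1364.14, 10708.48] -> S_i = 2.82*(-7.85)^i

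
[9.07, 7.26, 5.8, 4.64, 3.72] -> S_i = 9.07*0.80^i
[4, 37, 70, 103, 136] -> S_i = 4 + 33*i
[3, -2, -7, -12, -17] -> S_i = 3 + -5*i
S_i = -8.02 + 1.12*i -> [-8.02, -6.9, -5.78, -4.66, -3.54]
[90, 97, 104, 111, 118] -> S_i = 90 + 7*i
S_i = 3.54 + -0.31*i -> [3.54, 3.23, 2.92, 2.61, 2.3]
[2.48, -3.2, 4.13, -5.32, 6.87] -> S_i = 2.48*(-1.29)^i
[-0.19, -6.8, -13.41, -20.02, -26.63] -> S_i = -0.19 + -6.61*i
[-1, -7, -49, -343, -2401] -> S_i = -1*7^i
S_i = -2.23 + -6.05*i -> [-2.23, -8.28, -14.33, -20.38, -26.43]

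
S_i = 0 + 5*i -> [0, 5, 10, 15, 20]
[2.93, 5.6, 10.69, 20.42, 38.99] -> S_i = 2.93*1.91^i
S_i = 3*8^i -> [3, 24, 192, 1536, 12288]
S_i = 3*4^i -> [3, 12, 48, 192, 768]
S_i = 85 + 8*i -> [85, 93, 101, 109, 117]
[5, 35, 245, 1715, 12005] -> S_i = 5*7^i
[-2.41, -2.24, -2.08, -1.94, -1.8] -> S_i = -2.41*0.93^i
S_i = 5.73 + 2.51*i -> [5.73, 8.24, 10.75, 13.26, 15.77]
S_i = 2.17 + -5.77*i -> [2.17, -3.6, -9.37, -15.14, -20.91]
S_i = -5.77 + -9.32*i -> [-5.77, -15.09, -24.41, -33.73, -43.05]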